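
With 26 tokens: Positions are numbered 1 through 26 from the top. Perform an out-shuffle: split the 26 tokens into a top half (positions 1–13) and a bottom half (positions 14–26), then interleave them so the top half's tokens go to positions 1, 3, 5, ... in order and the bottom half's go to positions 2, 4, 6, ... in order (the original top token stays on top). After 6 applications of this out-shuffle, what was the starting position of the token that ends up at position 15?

2

Work backwards from position 15, undoing one out-shuffle at a time:
15 ← 8 ← 17 ← 9 ← 5 ← 3 ← 2
So the token now at position 15 started at position 2.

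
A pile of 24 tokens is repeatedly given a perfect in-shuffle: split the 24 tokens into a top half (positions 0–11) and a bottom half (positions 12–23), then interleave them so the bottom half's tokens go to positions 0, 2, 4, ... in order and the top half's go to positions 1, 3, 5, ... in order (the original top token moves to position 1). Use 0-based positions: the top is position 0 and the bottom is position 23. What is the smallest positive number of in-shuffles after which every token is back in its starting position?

The in-shuffle permutes the 24 positions with cycle lengths [4, 20].
Every token is home exactly when every cycle has completed a whole number of laps, i.e. after lcm(4, 20) = 20 in-shuffles.

20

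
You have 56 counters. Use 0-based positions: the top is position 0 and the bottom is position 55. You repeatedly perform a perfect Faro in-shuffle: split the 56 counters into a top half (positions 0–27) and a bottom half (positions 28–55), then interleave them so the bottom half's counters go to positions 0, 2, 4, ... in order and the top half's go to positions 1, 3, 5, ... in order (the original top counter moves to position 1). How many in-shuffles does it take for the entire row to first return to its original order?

18

The in-shuffle permutes the 56 positions with cycle lengths [2, 18, 18, 18].
Every counter is home exactly when every cycle has completed a whole number of laps, i.e. after lcm(2, 18) = 18 in-shuffles.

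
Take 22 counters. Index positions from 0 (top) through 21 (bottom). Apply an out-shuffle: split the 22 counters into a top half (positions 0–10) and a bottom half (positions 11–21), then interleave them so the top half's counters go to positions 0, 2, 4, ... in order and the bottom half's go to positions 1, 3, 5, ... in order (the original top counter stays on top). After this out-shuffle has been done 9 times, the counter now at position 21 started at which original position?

Work backwards from position 21, undoing one out-shuffle at a time:
21 ← 21 ← 21 ← 21 ← 21 ← 21 ← 21 ← 21 ← 21 ← 21
So the counter now at position 21 started at position 21.

21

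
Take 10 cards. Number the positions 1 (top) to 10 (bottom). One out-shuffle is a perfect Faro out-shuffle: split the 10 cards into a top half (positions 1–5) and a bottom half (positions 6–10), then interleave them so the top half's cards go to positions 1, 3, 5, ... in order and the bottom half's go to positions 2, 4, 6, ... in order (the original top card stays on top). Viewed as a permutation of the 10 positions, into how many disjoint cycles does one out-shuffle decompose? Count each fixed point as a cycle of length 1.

Trace each unvisited position around until it returns:
(1) (2 3 5 9 8 6) (4 7) (10)
4 cycles in total.

4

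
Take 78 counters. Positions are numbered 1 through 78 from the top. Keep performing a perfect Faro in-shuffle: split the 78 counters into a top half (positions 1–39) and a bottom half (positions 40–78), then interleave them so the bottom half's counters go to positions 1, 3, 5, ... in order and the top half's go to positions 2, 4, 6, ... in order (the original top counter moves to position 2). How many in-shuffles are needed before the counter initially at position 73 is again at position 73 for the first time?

39

Follow position 73 under repeated in-shuffles:
73 → 67 → 55 → 31 → 62 → 45 → 11 → 22 → ... → 73 (length 39)
It first returns after 39 in-shuffles.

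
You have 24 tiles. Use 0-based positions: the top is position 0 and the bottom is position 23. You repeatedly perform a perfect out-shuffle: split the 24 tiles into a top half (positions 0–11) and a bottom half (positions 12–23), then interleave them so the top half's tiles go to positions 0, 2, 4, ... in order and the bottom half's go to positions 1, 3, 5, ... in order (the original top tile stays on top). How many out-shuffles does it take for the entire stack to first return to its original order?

11

The out-shuffle permutes the 24 positions with cycle lengths [1, 1, 11, 11].
Every tile is home exactly when every cycle has completed a whole number of laps, i.e. after lcm(1, 11) = 11 out-shuffles.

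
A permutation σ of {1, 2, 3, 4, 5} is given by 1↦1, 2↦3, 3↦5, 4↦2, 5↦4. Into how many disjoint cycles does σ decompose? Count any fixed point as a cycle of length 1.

2

Cycle decomposition: (1) (2 3 5 4).
2 cycles.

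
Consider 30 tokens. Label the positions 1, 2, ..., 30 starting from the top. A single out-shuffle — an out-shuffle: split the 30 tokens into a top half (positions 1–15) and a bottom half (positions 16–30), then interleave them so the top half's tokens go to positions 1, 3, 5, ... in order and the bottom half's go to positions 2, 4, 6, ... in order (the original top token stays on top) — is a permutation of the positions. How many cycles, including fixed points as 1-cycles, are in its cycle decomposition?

Trace each unvisited position around until it returns:
(1) (2 3 5 9 17 4 ... len 28) (30)
3 cycles in total.

3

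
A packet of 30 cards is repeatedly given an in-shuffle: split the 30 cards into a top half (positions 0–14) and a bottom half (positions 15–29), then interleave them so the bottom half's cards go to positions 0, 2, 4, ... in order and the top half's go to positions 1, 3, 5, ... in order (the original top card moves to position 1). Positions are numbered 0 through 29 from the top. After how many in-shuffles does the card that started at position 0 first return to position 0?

Follow position 0 under repeated in-shuffles:
0 → 1 → 3 → 7 → 15 → 0
It first returns after 5 in-shuffles.

5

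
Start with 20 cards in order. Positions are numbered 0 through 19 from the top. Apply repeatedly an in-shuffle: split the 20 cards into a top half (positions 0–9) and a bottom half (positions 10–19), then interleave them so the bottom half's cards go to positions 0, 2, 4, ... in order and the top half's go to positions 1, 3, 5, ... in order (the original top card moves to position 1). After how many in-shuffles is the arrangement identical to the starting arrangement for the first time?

The in-shuffle permutes the 20 positions with cycle lengths [2, 3, 3, 6, 6].
Every card is home exactly when every cycle has completed a whole number of laps, i.e. after lcm(2, 3, 6) = 6 in-shuffles.

6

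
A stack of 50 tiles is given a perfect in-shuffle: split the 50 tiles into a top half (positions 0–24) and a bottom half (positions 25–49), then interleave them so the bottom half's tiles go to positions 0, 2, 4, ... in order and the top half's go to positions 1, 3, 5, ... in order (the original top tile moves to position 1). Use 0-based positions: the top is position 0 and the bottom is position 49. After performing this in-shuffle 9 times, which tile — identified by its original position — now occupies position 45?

Work backwards from position 45, undoing one in-shuffle at a time:
45 ← 22 ← 36 ← 43 ← 21 ← 10 ← 30 ← 40 ← 45 ← 22
So the tile now at position 45 started at position 22.

22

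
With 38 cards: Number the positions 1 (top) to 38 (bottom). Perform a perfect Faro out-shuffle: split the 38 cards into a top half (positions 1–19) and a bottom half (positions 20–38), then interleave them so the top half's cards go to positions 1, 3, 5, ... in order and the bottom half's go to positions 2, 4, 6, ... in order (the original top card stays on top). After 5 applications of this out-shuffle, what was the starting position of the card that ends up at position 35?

9

Work backwards from position 35, undoing one out-shuffle at a time:
35 ← 18 ← 28 ← 33 ← 17 ← 9
So the card now at position 35 started at position 9.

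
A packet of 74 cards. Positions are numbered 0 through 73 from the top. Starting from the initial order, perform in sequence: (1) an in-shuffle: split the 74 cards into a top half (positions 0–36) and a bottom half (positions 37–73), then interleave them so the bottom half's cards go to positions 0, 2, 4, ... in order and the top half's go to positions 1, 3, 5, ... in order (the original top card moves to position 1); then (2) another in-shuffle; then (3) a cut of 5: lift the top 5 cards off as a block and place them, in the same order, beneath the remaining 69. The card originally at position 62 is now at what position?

21

Track the card from position 62 forward through each operation:
  after op 1 (in-shuffle): 62 → 50
  after op 2 (in-shuffle): 50 → 26
  after op 3 (cut 5): 26 → 21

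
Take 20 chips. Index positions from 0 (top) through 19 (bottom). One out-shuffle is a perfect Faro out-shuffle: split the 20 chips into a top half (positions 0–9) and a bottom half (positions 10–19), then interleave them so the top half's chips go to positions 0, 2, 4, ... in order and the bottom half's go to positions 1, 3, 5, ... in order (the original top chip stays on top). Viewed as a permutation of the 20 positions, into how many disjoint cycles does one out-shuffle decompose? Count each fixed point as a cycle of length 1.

Trace each unvisited position around until it returns:
(0) (1 2 4 8 16 13 ... len 18) (19)
3 cycles in total.

3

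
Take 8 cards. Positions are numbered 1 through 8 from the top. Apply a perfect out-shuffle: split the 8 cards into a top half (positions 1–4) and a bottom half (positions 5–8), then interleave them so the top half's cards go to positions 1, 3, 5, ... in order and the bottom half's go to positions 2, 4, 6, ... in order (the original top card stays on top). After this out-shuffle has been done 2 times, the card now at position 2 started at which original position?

Work backwards from position 2, undoing one out-shuffle at a time:
2 ← 5 ← 3
So the card now at position 2 started at position 3.

3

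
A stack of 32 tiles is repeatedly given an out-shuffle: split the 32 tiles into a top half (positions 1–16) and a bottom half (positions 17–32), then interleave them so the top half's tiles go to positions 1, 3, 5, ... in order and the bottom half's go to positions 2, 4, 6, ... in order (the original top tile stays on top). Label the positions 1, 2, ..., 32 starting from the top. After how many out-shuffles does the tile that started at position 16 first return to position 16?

Follow position 16 under repeated out-shuffles:
16 → 31 → 30 → 28 → 24 → 16
It first returns after 5 out-shuffles.

5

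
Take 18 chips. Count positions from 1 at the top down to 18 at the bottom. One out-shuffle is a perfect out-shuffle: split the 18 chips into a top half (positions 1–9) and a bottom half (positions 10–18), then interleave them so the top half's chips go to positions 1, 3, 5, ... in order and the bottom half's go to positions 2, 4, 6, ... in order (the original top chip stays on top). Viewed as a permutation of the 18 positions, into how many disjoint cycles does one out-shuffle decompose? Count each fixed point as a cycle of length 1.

Trace each unvisited position around until it returns:
(1) (2 3 5 9 17 16 14 10) (4 7 13 8 15 12 6 11) (18)
4 cycles in total.

4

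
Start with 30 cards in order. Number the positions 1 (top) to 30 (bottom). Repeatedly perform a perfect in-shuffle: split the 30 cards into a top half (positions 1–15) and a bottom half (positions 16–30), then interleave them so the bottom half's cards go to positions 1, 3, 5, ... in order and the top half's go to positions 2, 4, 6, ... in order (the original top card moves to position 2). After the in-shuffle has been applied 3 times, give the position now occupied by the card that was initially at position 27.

30

Track the card's position through each in-shuffle:
27 → 23 → 15 → 30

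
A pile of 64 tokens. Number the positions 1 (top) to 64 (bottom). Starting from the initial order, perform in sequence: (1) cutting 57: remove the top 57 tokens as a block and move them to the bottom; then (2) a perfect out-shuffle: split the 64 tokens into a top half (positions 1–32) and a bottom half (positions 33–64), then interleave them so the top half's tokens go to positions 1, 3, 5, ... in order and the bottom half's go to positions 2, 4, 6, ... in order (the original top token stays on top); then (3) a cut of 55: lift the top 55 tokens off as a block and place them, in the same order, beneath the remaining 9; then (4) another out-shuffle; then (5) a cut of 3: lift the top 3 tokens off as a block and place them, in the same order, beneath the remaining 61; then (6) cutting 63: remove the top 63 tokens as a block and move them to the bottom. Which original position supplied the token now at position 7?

55

Undo the operations in reverse order, starting from position 7:
  undo op 6 (cut 63): 7 ← 6
  undo op 5 (cut 3): 6 ← 9
  undo op 4 (out-shuffle, from top half): 9 ← 5
  undo op 3 (cut 55): 5 ← 60
  undo op 2 (out-shuffle, from bottom half): 60 ← 62
  undo op 1 (cut 57): 62 ← 55
So the token at position 7 came from original position 55.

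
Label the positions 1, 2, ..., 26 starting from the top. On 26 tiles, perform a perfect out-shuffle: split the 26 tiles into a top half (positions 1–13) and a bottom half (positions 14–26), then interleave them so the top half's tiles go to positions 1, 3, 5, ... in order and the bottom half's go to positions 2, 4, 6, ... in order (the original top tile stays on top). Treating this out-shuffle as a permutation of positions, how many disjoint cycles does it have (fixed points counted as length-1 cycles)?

Trace each unvisited position around until it returns:
(1) (2 3 5 9 17 8 ... len 20) (6 11 21 16) (26)
4 cycles in total.

4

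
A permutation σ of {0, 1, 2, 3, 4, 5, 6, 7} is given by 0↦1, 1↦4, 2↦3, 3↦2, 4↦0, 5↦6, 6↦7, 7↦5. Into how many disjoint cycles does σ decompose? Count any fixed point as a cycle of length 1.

Cycle decomposition: (0 1 4) (2 3) (5 6 7).
3 cycles.

3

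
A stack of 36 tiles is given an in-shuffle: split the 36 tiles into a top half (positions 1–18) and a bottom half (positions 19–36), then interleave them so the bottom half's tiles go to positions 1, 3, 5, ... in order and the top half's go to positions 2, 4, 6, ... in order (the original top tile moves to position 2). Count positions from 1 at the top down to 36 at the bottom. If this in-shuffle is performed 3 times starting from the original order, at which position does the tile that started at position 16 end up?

Track the tile's position through each in-shuffle:
16 → 32 → 27 → 17

17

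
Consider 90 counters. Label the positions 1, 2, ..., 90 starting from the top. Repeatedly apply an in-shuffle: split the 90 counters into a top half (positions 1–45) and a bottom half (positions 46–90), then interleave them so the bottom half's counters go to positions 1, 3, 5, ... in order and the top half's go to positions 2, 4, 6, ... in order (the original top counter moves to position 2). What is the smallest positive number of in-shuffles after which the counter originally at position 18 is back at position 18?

12

Follow position 18 under repeated in-shuffles:
18 → 36 → 72 → 53 → 15 → 30 → 60 → 29 → 58 → 25 → 50 → 9 → 18
It first returns after 12 in-shuffles.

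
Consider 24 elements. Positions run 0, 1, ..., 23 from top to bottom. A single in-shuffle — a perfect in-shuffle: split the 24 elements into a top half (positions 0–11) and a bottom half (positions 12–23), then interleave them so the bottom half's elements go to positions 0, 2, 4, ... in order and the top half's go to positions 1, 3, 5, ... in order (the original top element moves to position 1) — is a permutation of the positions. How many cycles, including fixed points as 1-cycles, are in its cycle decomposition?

Trace each unvisited position around until it returns:
(0 1 3 7 15 6 ... len 20) (4 9 19 14)
2 cycles in total.

2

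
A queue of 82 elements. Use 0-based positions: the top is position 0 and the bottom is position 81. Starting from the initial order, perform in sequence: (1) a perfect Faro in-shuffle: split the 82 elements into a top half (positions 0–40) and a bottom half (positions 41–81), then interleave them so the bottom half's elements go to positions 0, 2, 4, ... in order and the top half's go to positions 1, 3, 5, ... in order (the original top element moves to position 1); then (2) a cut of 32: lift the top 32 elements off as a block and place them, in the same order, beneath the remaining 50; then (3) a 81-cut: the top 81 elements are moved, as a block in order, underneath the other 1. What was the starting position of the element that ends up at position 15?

64

Undo the operations in reverse order, starting from position 15:
  undo op 3 (cut 81): 15 ← 14
  undo op 2 (cut 32): 14 ← 46
  undo op 1 (in-shuffle, from bottom half): 46 ← 64
So the element at position 15 came from original position 64.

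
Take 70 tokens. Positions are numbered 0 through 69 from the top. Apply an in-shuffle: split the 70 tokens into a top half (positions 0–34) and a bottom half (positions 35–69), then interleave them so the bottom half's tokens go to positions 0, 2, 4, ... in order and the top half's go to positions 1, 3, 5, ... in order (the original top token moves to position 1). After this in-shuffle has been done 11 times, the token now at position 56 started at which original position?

Work backwards from position 56, undoing one in-shuffle at a time:
56 ← 63 ← 31 ← 15 ← 7 ← 3 ← 1 ← 0 ← 35 ← 17 ← 8 ← 39
So the token now at position 56 started at position 39.

39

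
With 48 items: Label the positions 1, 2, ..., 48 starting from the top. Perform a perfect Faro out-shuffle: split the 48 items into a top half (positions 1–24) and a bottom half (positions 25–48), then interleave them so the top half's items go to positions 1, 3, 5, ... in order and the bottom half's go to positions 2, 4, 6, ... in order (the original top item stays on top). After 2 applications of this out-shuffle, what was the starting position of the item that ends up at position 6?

Work backwards from position 6, undoing one out-shuffle at a time:
6 ← 27 ← 14
So the item now at position 6 started at position 14.

14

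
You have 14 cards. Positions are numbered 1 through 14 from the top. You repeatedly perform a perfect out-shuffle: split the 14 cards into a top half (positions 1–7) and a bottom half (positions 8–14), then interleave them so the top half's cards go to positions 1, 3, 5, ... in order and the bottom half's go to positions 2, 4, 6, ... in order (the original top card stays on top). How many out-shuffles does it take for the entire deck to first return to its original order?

The out-shuffle permutes the 14 positions with cycle lengths [1, 1, 12].
Every card is home exactly when every cycle has completed a whole number of laps, i.e. after lcm(1, 12) = 12 out-shuffles.

12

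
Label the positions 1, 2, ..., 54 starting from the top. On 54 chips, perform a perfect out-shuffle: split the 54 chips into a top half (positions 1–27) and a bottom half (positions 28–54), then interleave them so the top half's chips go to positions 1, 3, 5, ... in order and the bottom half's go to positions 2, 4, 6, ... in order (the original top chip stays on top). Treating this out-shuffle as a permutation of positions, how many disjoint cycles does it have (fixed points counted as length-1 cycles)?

3

Trace each unvisited position around until it returns:
(1) (2 3 5 9 17 33 ... len 52) (54)
3 cycles in total.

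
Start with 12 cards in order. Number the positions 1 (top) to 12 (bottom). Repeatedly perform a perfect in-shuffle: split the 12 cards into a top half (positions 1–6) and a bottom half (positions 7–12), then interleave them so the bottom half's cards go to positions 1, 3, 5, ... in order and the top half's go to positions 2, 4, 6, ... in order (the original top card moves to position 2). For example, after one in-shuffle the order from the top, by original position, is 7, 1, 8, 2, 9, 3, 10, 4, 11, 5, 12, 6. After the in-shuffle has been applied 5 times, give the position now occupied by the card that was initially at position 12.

7

Track the card's position through each in-shuffle:
12 → 11 → 9 → 5 → 10 → 7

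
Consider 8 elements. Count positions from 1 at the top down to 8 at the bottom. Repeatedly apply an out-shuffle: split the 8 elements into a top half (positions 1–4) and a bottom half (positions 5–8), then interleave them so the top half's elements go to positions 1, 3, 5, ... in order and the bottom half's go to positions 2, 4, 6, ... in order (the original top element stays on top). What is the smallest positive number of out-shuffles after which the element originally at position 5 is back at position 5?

Follow position 5 under repeated out-shuffles:
5 → 2 → 3 → 5
It first returns after 3 out-shuffles.

3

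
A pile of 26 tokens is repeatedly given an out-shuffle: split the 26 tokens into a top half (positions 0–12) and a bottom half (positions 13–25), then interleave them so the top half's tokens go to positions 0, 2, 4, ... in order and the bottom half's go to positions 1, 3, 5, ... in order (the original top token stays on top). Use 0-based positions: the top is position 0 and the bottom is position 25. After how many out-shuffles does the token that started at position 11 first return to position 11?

Follow position 11 under repeated out-shuffles:
11 → 22 → 19 → 13 → 1 → 2 → 4 → 8 → 16 → 7 → 14 → 3 → 6 → 12 → 24 → 23 → 21 → 17 → 9 → 18 → 11
It first returns after 20 out-shuffles.

20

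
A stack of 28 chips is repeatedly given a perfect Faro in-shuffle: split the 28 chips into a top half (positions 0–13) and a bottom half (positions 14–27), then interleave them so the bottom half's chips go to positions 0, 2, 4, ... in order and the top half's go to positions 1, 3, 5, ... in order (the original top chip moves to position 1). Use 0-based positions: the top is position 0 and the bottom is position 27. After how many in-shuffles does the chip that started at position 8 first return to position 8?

Follow position 8 under repeated in-shuffles:
8 → 17 → 6 → 13 → 27 → 26 → 24 → 20 → ... → 8 (length 28)
It first returns after 28 in-shuffles.

28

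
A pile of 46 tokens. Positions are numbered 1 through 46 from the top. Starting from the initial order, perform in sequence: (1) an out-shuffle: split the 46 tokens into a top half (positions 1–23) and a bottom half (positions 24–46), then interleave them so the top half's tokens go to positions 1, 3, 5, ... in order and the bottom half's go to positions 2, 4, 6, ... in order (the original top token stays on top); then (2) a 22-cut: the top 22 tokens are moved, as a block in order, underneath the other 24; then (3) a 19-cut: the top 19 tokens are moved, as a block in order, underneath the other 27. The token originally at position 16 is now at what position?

Track the token from position 16 forward through each operation:
  after op 1 (out-shuffle): 16 → 31
  after op 2 (cut 22): 31 → 9
  after op 3 (cut 19): 9 → 36

36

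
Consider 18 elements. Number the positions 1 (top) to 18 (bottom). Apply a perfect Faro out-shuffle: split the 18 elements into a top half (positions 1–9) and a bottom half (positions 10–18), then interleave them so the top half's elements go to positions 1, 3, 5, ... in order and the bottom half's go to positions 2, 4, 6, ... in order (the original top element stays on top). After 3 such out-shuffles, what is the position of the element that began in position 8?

6

Track the element's position through each out-shuffle:
8 → 15 → 12 → 6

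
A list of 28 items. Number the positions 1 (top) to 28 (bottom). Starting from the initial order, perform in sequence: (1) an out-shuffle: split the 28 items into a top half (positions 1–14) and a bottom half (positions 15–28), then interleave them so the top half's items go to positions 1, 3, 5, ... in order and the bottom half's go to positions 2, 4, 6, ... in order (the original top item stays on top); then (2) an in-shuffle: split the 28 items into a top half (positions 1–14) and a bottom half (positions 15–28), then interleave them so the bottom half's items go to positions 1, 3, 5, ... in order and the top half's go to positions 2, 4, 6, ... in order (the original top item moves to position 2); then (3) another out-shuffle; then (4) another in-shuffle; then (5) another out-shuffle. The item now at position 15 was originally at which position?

18

Undo the operations in reverse order, starting from position 15:
  undo op 5 (out-shuffle, from top half): 15 ← 8
  undo op 4 (in-shuffle, from top half): 8 ← 4
  undo op 3 (out-shuffle, from bottom half): 4 ← 16
  undo op 2 (in-shuffle, from top half): 16 ← 8
  undo op 1 (out-shuffle, from bottom half): 8 ← 18
So the item at position 15 came from original position 18.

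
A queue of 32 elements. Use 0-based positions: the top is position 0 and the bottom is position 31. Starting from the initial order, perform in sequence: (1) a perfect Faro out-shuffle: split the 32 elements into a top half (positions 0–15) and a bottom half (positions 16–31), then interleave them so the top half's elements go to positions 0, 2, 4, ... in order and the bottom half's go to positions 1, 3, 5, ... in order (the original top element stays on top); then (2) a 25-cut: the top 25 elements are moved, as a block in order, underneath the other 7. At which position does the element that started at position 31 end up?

6

Track the element from position 31 forward through each operation:
  after op 1 (out-shuffle): 31 → 31
  after op 2 (cut 25): 31 → 6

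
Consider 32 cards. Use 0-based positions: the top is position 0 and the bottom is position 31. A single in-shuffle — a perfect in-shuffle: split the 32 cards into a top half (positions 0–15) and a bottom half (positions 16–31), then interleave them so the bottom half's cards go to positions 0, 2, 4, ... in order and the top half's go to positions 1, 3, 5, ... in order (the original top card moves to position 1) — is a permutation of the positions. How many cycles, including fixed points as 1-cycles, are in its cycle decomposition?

Trace each unvisited position around until it returns:
(0 1 3 7 15 31 30 28 24 16) (2 5 11 23 14 29 26 20 8 17) (4 9 19 6 13 27 22 12 25 18) (10 21)
4 cycles in total.

4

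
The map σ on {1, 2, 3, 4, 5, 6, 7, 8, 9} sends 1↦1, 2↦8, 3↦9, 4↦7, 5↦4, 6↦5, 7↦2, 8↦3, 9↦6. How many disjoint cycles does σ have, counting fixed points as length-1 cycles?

2

Cycle decomposition: (1) (2 8 3 9 6 5 4 7).
2 cycles.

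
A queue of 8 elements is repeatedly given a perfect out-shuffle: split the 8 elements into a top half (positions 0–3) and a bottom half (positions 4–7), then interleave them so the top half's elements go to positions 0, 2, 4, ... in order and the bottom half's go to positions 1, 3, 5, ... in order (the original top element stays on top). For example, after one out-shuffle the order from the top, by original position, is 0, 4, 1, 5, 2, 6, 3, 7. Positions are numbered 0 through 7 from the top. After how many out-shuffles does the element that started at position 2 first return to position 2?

3

Follow position 2 under repeated out-shuffles:
2 → 4 → 1 → 2
It first returns after 3 out-shuffles.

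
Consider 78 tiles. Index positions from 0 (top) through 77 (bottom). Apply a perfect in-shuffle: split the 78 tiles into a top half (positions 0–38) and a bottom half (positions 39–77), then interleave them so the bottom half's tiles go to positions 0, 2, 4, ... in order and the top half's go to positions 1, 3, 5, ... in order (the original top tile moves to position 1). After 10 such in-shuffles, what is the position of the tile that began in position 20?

Track the tile's position through each in-shuffle:
20 → 41 → 4 → 9 → 19 → 39 → 0 → 1 → 3 → 7 → 15

15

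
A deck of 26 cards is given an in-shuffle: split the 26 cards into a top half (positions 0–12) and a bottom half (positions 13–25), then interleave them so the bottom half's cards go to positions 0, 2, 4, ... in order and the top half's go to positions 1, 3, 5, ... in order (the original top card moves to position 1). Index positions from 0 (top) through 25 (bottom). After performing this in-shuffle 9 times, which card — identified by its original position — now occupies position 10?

Work backwards from position 10, undoing one in-shuffle at a time:
10 ← 18 ← 22 ← 24 ← 25 ← 12 ← 19 ← 9 ← 4 ← 15
So the card now at position 10 started at position 15.

15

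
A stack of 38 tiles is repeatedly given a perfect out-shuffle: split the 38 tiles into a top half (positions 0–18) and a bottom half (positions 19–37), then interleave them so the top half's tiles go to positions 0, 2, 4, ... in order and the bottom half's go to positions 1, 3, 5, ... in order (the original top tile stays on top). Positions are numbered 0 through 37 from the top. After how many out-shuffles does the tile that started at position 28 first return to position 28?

36

Follow position 28 under repeated out-shuffles:
28 → 19 → 1 → 2 → 4 → 8 → 16 → 32 → ... → 28 (length 36)
It first returns after 36 out-shuffles.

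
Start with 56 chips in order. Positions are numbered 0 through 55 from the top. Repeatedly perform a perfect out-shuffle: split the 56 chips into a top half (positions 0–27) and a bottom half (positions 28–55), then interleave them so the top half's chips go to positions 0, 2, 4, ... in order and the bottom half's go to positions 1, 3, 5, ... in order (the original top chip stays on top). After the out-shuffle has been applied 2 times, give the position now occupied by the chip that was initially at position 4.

Track the chip's position through each out-shuffle:
4 → 8 → 16

16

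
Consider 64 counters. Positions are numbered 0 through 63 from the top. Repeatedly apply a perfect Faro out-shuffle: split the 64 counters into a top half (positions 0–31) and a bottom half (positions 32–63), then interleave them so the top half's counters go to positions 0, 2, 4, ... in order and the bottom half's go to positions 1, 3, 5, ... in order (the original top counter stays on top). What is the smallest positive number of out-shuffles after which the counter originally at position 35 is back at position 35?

Follow position 35 under repeated out-shuffles:
35 → 7 → 14 → 28 → 56 → 49 → 35
It first returns after 6 out-shuffles.

6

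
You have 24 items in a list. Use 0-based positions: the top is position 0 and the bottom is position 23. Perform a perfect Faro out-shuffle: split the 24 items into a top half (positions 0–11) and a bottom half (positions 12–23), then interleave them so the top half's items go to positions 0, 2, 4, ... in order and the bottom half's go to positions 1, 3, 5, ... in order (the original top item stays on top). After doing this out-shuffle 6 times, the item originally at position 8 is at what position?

6

Track the item's position through each out-shuffle:
8 → 16 → 9 → 18 → 13 → 3 → 6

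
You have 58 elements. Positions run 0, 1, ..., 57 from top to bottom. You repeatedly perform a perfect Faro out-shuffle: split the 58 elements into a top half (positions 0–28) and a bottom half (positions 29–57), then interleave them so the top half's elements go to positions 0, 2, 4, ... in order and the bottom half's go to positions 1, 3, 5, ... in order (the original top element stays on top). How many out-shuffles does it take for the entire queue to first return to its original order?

The out-shuffle permutes the 58 positions with cycle lengths [1, 1, 2, 18, 18, 18].
Every element is home exactly when every cycle has completed a whole number of laps, i.e. after lcm(1, 2, 18) = 18 out-shuffles.

18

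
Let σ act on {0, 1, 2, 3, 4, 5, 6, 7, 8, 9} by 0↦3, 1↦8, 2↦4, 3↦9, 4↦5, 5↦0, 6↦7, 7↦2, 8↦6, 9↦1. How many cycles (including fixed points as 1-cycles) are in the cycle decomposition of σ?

1

Cycle decomposition: (0 3 9 1 8 6 7 2 4 5).
1 cycle.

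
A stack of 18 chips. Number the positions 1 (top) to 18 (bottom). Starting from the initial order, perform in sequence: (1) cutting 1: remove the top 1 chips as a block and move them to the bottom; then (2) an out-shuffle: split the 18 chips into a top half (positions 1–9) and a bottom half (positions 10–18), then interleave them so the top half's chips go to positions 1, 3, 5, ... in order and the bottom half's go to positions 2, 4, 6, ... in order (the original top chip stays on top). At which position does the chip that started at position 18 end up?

Track the chip from position 18 forward through each operation:
  after op 1 (cut 1): 18 → 17
  after op 2 (out-shuffle): 17 → 16

16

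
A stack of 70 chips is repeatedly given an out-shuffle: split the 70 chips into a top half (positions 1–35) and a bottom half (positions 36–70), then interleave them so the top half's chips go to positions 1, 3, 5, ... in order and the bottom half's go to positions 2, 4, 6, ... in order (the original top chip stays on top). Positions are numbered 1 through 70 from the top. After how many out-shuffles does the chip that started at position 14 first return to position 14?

22

Follow position 14 under repeated out-shuffles:
14 → 27 → 53 → 36 → 2 → 3 → 5 → 9 → ... → 14 (length 22)
It first returns after 22 out-shuffles.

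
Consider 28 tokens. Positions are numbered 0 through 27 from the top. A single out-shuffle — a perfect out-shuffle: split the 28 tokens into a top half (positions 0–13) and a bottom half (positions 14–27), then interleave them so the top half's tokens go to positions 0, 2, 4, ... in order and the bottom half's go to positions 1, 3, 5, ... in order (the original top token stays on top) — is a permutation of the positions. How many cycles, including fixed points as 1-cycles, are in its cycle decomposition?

5

Trace each unvisited position around until it returns:
(0) (1 2 4 8 16 5 ... len 18) (3 6 12 24 21 15) (9 18) (27)
5 cycles in total.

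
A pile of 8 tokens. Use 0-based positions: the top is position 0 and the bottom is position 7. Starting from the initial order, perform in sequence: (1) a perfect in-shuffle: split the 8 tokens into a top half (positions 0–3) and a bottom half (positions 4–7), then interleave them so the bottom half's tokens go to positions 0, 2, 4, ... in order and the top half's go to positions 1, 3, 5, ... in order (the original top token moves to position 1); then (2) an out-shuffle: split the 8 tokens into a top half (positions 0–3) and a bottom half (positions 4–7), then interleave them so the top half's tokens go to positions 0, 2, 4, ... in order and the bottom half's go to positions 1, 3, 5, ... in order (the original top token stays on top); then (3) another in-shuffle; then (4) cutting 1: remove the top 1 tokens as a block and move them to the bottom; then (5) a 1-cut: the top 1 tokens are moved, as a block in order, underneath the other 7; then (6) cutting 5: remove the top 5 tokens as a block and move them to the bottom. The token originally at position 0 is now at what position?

Track the token from position 0 forward through each operation:
  after op 1 (in-shuffle): 0 → 1
  after op 2 (out-shuffle): 1 → 2
  after op 3 (in-shuffle): 2 → 5
  after op 4 (cut 1): 5 → 4
  after op 5 (cut 1): 4 → 3
  after op 6 (cut 5): 3 → 6

6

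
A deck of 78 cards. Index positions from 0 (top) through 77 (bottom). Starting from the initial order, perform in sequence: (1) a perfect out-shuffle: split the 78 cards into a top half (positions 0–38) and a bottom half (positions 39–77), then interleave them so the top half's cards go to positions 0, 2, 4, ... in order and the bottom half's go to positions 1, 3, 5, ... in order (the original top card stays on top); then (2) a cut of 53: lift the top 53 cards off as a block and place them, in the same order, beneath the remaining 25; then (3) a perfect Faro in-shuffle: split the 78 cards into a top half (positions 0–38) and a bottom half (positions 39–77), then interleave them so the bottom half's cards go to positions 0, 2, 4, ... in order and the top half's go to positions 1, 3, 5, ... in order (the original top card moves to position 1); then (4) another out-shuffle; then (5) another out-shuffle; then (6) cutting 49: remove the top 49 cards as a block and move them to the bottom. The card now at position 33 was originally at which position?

65

Undo the operations in reverse order, starting from position 33:
  undo op 6 (cut 49): 33 ← 4
  undo op 5 (out-shuffle, from top half): 4 ← 2
  undo op 4 (out-shuffle, from top half): 2 ← 1
  undo op 3 (in-shuffle, from top half): 1 ← 0
  undo op 2 (cut 53): 0 ← 53
  undo op 1 (out-shuffle, from bottom half): 53 ← 65
So the card at position 33 came from original position 65.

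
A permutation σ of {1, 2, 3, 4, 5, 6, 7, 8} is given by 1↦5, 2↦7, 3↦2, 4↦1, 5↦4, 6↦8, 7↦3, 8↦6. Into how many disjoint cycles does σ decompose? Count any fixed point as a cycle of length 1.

Cycle decomposition: (1 5 4) (2 7 3) (6 8).
3 cycles.

3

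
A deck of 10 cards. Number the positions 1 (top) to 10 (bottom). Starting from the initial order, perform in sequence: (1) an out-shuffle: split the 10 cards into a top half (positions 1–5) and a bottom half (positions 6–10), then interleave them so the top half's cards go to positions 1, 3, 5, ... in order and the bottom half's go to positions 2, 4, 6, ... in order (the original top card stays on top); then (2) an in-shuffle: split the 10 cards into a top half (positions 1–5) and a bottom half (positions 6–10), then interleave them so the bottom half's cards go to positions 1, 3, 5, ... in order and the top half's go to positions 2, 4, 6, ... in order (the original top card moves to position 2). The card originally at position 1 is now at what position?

Track the card from position 1 forward through each operation:
  after op 1 (out-shuffle): 1 → 1
  after op 2 (in-shuffle): 1 → 2

2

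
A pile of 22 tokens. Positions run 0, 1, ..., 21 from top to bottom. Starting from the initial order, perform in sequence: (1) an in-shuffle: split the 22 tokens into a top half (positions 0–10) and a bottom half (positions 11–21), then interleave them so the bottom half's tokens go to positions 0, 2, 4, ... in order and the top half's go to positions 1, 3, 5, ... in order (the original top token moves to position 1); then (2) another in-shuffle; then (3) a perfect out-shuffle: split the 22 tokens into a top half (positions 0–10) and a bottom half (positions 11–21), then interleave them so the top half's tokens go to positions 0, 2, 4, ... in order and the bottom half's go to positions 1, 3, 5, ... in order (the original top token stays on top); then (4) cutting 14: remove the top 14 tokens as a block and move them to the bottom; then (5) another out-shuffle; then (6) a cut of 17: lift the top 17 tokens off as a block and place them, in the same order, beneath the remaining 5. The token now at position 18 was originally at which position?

Undo the operations in reverse order, starting from position 18:
  undo op 6 (cut 17): 18 ← 13
  undo op 5 (out-shuffle, from bottom half): 13 ← 17
  undo op 4 (cut 14): 17 ← 9
  undo op 3 (out-shuffle, from bottom half): 9 ← 15
  undo op 2 (in-shuffle, from top half): 15 ← 7
  undo op 1 (in-shuffle, from top half): 7 ← 3
So the token at position 18 came from original position 3.

3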